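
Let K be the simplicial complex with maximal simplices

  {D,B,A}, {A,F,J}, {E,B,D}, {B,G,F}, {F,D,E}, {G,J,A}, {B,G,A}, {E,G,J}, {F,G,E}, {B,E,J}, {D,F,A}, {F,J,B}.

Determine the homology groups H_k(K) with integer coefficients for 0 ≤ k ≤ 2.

H_0 ≅ Z,  H_1 ≅ Z/2,  H_2 = 0.

Take the total order A < B < D < E < F < G < J on the vertex set. Then K (dimension 2) consists of the simplices:

  0-simplices (7): A, B, D, E, F, G, J
  1-simplices (18): AB, AD, AF, AG, AJ, BD, BE, BF, BG, BJ, DE, DF, EF, EG, EJ, FG, FJ, GJ
  2-simplices (12): ABD, ABG, ADF, AFJ, AGJ, BDE, BEJ, BFG, BFJ, DEF, EFG, EGJ

so the chain groups are C_0 ≅ Z^7, C_1 ≅ Z^18, C_2 ≅ Z^12.

∂_1: C_1 → C_0 maps an edge to its endpoints' difference, ∂[p,q] = q − p.
The resulting 7×18 matrix has rank 6, and its Smith normal form has invariant factors (1,1,1,1,1,1).

The boundary map ∂_2: C_2 → C_1 sends each 2-simplex [p,q,r] to [q,r] − [p,r] + [p,q]. For instance
  ∂AGJ = GJ − AJ + AG,
  ∂BEJ = EJ − BJ + BE.
The resulting 18×12 matrix has rank 12, and its Smith normal form has invariant factors (1,1,1,1,1,1,1,1,1,1,1,2).

From H_k ≅ ker(∂_k) / im(∂_{k+1}) we obtain:

  H_0: rank C_0 − rank ∂_1 = 7 − 6 = 1, and the invariant factors of ∂_1 are all 1, so H_0 ≅ Z.
  H_1: rank ker ∂_1 − rank ∂_2 = (18 − 6) − 12 = 0, and ∂_2 has invariant factor 2 > 1, so H_1 ≅ Z/2.
  H_2: rank ker ∂_2 − rank ∂_3 = (12 − 12) − 0 = 0, and there is no ∂_3, so H_2 ≅ 0.

As a check, the Euler characteristic is 7 − 18 + 12 = 1, which agrees with 1 − 0 + 0 = 1.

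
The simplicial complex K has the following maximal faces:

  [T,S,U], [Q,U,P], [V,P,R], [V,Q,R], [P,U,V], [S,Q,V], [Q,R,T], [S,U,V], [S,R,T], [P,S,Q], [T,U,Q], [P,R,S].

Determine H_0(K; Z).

H_0 ≅ Z.

Take the total order P < Q < R < S < T < U < V on the vertex set. Then K (dimension 2) consists of the simplices:

  0-simplices (7): P, Q, R, S, T, U, V
  1-simplices (18): PQ, PR, PS, PU, PV, QR, QS, QT, QU, QV, RS, RT, RV, ST, SU, SV, TU, UV
  2-simplices (12): PQS, PQU, PRS, PRV, PUV, QRT, QRV, QSV, QTU, RST, STU, SUV

giving chain groups C_0 ≅ Z^7, C_1 ≅ Z^18, C_2 ≅ Z^12.

The boundary map ∂_1: C_1 → C_0 maps an edge to its endpoints' difference, ∂[p,q] = q − p. For instance
  ∂SV = V − S.
The 7×18 boundary matrix has rank 6 and Smith normal form diag(1,1,1,1,1,1).

Boundary ∂_2: C_2 → C_1 sends each 2-simplex [p,q,r] to [q,r] − [p,r] + [p,q]. For instance
  ∂PRS = RS − PS + PR,
  ∂SUV = UV − SV + SU.
The 18×12 boundary matrix has rank 12 and Smith normal form diag(1,1,1,1,1,1,1,1,1,1,1,2).

From H_k ≅ ker(∂_k) / im(∂_{k+1}) we obtain:

  H_0: rank C_0 − rank ∂_1 = 7 − 6 = 1, and the invariant factors of ∂_1 are all 1, so H_0 = Z.

(K is a triangulation of the real projective plane RP^2.)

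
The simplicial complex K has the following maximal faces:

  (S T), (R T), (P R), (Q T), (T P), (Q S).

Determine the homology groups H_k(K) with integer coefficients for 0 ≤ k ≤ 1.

H_0 ≅ Z,  H_1 ≅ Z^2.

Take the total order P < Q < R < S < T on the vertex set. Then K (dimension 1) consists of the simplices:

  0-simplices (5): P, Q, R, S, T
  1-simplices (6): PR, PT, QS, QT, RT, ST

Hence C_0 ≅ Z^5, C_1 ≅ Z^6.

∂_1: C_1 → C_0 sends each edge [p,q] (with p < q) to q − p. For instance
  ∂QS = S − Q.
This gives a 5×6 integer matrix of rank 4; reducing to Smith normal form yields diagonal entries (1,1,1,1).

Reading off H_k = ker ∂_k / im ∂_{k+1}:

  H_0: rank C_0 − rank ∂_1 = 5 − 4 = 1, and the invariant factors of ∂_1 are all 1, so H_0 ≅ Z.
  H_1: rank ker ∂_1 − rank ∂_2 = (6 − 4) − 0 = 2, and there is no ∂_2, so H_1 ≅ Z^2.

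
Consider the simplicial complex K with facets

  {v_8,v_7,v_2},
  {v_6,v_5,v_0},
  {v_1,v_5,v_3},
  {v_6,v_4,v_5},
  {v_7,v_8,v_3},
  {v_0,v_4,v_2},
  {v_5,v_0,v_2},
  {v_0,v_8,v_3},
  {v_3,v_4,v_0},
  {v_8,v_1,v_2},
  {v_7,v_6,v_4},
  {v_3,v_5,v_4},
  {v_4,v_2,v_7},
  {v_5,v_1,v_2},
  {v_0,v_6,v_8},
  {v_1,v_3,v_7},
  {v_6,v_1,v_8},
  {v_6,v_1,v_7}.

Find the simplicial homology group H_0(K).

Order the vertices as v_0 < v_1 < v_2 < v_3 < v_4 < v_5 < v_6 < v_7 < v_8. Listing each simplex with vertices in this order, K has dimension 2 with simplices:

  0-simplices (9): [v_0], [v_1], [v_2], [v_3], [v_4], [v_5], [v_6], [v_7], [v_8]
  1-simplices (27): (27 of them)
  2-simplices (18): (18 of them)

so the chain groups are C_0 ≅ Z^9, C_1 ≅ Z^27, C_2 ≅ Z^18.

The boundary map ∂_1: C_1 → C_0 is given by ∂[p,q] = [q] − [p]. For instance
  ∂[v_2,v_7] = [v_7] − [v_2].
As a 9×27 matrix over Z this has rank 8, with invariant factors (1,1,1,1,1,1,1,1).

The boundary map ∂_2: C_2 → C_1 maps a triangle to the signed sum of its edges. For instance
  ∂[v_1,v_3,v_5] = [v_3,v_5] − [v_1,v_5] + [v_1,v_3],
  ∂[v_2,v_7,v_8] = [v_7,v_8] − [v_2,v_8] + [v_2,v_7].
The resulting 27×18 matrix has rank 18, and its Smith normal form has invariant factors (1,1,1,1,1,1,1,1,1,1,1,1,1,1,1,1,1,2).

From H_k ≅ ker(∂_k) / im(∂_{k+1}) we obtain:

  H_0: rank C_0 − rank ∂_1 = 9 − 8 = 1, and the invariant factors of ∂_1 are all 1, so H_0 = Z.

(K is a triangulation of the Klein bottle.)

H_0 ≅ Z.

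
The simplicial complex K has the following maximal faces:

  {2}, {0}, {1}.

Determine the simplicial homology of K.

Order the vertices as 0 < 1 < 2. Listing each simplex with vertices in this order, K has dimension 0 with simplices:

  0-simplices (3): [0], [1], [2]

Hence C_0 ≅ Z^3.

From H_k ≅ ker(∂_k) / im(∂_{k+1}) we obtain:

  H_0: rank C_0 − rank ∂_1 = 3 − 0 = 3, and there is no ∂_1, so H_0 ≅ Z^3.

H_0 = Z^3.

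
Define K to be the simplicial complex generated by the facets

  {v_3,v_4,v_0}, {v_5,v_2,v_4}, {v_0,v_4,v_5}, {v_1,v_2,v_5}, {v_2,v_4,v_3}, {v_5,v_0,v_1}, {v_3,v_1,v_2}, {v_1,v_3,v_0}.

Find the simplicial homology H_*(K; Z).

H_0 = Z,  H_1 = 0,  H_2 = Z.

We work with the vertex ordering v_0 < v_1 < v_2 < v_3 < v_4 < v_5. The simplices of K, each written with vertices in increasing order, are:

  0-simplices (6): [v_0], [v_1], [v_2], [v_3], [v_4], [v_5]
  1-simplices (12): [v_0,v_1], [v_0,v_3], [v_0,v_4], [v_0,v_5], [v_1,v_2], [v_1,v_3], [v_1,v_5], [v_2,v_3], [v_2,v_4], [v_2,v_5], [v_3,v_4], [v_4,v_5]
  2-simplices (8): [v_0,v_1,v_3], [v_0,v_1,v_5], [v_0,v_3,v_4], [v_0,v_4,v_5], [v_1,v_2,v_3], [v_1,v_2,v_5], [v_2,v_3,v_4], [v_2,v_4,v_5]

so the chain groups are C_0 ≅ Z^6, C_1 ≅ Z^12, C_2 ≅ Z^8.

The boundary map ∂_1: C_1 → C_0 sends each edge [p,q] (with p < q) to q − p.
This gives a 6×12 integer matrix of rank 5; reducing to Smith normal form yields diagonal entries (1,1,1,1,1).

Boundary ∂_2: C_2 → C_1 sends each 2-simplex [p,q,r] to [q,r] − [p,r] + [p,q]. For instance
  ∂[v_0,v_1,v_3] = [v_1,v_3] − [v_0,v_3] + [v_0,v_1],
  ∂[v_2,v_3,v_4] = [v_3,v_4] − [v_2,v_4] + [v_2,v_3].
The resulting 12×8 matrix has rank 7, and its Smith normal form has invariant factors (1,1,1,1,1,1,1).

Reading off H_k = ker ∂_k / im ∂_{k+1}:

  H_0: rank C_0 − rank ∂_1 = 6 − 5 = 1, and the invariant factors of ∂_1 are all 1, so H_0 = Z.
  H_1: rank ker ∂_1 − rank ∂_2 = (12 − 5) − 7 = 0, and the invariant factors of ∂_2 are all 1, so H_1 = 0.
  H_2: rank ker ∂_2 − rank ∂_3 = (8 − 7) − 0 = 1, and there is no ∂_3, so H_2 = Z.

(K is a triangulation of the 2-sphere S^2.)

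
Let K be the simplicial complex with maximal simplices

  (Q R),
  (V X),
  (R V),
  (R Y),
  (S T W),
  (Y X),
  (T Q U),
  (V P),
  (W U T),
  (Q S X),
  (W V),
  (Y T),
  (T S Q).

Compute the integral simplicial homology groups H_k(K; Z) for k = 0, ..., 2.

K has 10 vertices, 18 edges, 5 triangles.
rank ∂_0 = 0, rank ∂_1 = 9 ⇒ b_0 = 10 − 0 − 9 = 1; all invariant factors of ∂_1 are 1 so no torsion. So H_0 ≅ Z.
rank ∂_1 = 9, rank ∂_2 = 5 ⇒ b_1 = 18 − 9 − 5 = 4; all invariant factors of ∂_2 are 1 so no torsion. So H_1 ≅ Z^4.
rank ∂_2 = 5, rank ∂_3 = 0 ⇒ b_2 = 5 − 5 − 0 = 0. So H_2 ≅ 0.

H_0 ≅ Z,  H_1 ≅ Z^4,  H_2 = 0.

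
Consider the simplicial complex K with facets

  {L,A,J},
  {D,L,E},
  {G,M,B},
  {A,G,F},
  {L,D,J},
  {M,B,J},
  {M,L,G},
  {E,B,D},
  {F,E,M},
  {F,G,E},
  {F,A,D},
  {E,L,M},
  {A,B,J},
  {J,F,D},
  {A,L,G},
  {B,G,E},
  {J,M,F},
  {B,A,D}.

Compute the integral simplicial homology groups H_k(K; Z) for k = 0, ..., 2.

K has 9 vertices, 27 edges, 18 triangles.
rank ∂_0 = 0, rank ∂_1 = 8 ⇒ b_0 = 9 − 0 − 8 = 1; all invariant factors of ∂_1 are 1 so no torsion. So H_0 ≅ Z.
rank ∂_1 = 8, rank ∂_2 = 18 ⇒ b_1 = 27 − 8 − 18 = 1; ∂_2 has invariant factor(s) [2] giving torsion. So H_1 ≅ Z ⊕ Z_2.
rank ∂_2 = 18, rank ∂_3 = 0 ⇒ b_2 = 18 − 18 − 0 = 0. So H_2 ≅ 0.

H_0 ≅ Z,  H_1 ≅ Z ⊕ Z_2,  H_2 = 0.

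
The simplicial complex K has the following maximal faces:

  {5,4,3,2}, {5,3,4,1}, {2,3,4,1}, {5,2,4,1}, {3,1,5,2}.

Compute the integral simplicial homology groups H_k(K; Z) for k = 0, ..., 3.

H_0 ≅ Z,  H_1 = 0,  H_2 = 0,  H_3 ≅ Z.

We work with the vertex ordering 1 < 2 < 3 < 4 < 5. The simplices of K, each written with vertices in increasing order, are:

  0-simplices (5): [1], [2], [3], [4], [5]
  1-simplices (10): [1,2], [1,3], [1,4], [1,5], [2,3], [2,4], [2,5], [3,4], [3,5], [4,5]
  2-simplices (10): [1,2,3], [1,2,4], [1,2,5], [1,3,4], [1,3,5], [1,4,5], [2,3,4], [2,3,5], [2,4,5], [3,4,5]
  3-simplices (5): [1,2,3,4], [1,2,3,5], [1,2,4,5], [1,3,4,5], [2,3,4,5]

Hence C_0 ≅ Z^5, C_1 ≅ Z^10, C_2 ≅ Z^10, C_3 ≅ Z^5.

The boundary map ∂_1: C_1 → C_0 is given by ∂[p,q] = [q] − [p]. For instance
  ∂[3,4] = [4] − [3].
The resulting 5×10 matrix has rank 4, and its Smith normal form has invariant factors (1,1,1,1).

The boundary map ∂_2: C_2 → C_1 acts by ∂[p,q,r] = [q,r] − [p,r] + [p,q]. For instance
  ∂[2,4,5] = [4,5] − [2,5] + [2,4],
  ∂[1,2,4] = [2,4] − [1,4] + [1,2].
The 10×10 boundary matrix has rank 6 and Smith normal form diag(1,1,1,1,1,1).

Boundary ∂_3: C_3 → C_2 sends each 3-simplex σ to the alternating sum Σ_i (−1)^i (σ with its i-th vertex removed). For instance
  ∂[2,3,4,5] = [3,4,5] − [2,4,5] + [2,3,5] − [2,3,4],
  ∂[1,2,4,5] = [2,4,5] − [1,4,5] + [1,2,5] − [1,2,4].
This gives a 10×5 integer matrix of rank 4; reducing to Smith normal form yields diagonal entries (1,1,1,1).

Computing H_k = (kernel of ∂_k) / (image of ∂_{k+1}):

  H_0: rank C_0 − rank ∂_1 = 5 − 4 = 1, and the invariant factors of ∂_1 are all 1, so H_0 = Z.
  H_1: rank ker ∂_1 − rank ∂_2 = (10 − 4) − 6 = 0, and the invariant factors of ∂_2 are all 1, so H_1 = 0.
  H_2: rank ker ∂_2 − rank ∂_3 = (10 − 6) − 4 = 0, and the invariant factors of ∂_3 are all 1, so H_2 = 0.
  H_3: rank ker ∂_3 − rank ∂_4 = (5 − 4) − 0 = 1, and there is no ∂_4, so H_3 = Z.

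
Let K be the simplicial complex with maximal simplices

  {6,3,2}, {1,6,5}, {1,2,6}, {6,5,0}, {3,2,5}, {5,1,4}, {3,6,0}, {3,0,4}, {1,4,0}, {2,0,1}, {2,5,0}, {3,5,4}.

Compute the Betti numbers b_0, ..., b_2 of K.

K has 7 vertices, 18 edges, 12 triangles.
rank ∂_0 = 0, rank ∂_1 = 6 ⇒ b_0 = 7 − 0 − 6 = 1; all invariant factors of ∂_1 are 1 so no torsion. So H_0 ≅ Z.
rank ∂_1 = 6, rank ∂_2 = 12 ⇒ b_1 = 18 − 6 − 12 = 0; ∂_2 has invariant factor(s) [2] giving torsion. So H_1 ≅ Z_2.
rank ∂_2 = 12, rank ∂_3 = 0 ⇒ b_2 = 12 − 12 − 0 = 0. So H_2 ≅ 0.

b_0 = 1, b_1 = 0, b_2 = 0.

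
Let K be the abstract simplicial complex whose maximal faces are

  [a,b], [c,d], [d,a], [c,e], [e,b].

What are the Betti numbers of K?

Fix the vertex order a < b < c < d < e and write every simplex with vertices in increasing order. Then dim K = 1 and the simplices of K are:

  0-simplices (5): a, b, c, d, e
  1-simplices (5): ab, ad, be, cd, ce

so the chain groups are C_0 ≅ Z^5, C_1 ≅ Z^5.

Boundary ∂_1: C_1 → C_0 is given by ∂[p,q] = [q] − [p]. For instance
  ∂ab = b − a.
The 5×5 boundary matrix has rank 4 and Smith normal form diag(1,1,1,1).

Computing H_k = (kernel of ∂_k) / (image of ∂_{k+1}):

  H_0: rank C_0 − rank ∂_1 = 5 − 4 = 1, and the invariant factors of ∂_1 are all 1, so H_0 ≅ Z.
  H_1: rank ker ∂_1 − rank ∂_2 = (5 − 4) − 0 = 1, and there is no ∂_2, so H_1 ≅ Z.

(K is a triangulation of the circle S^1.)

Hence the Betti numbers are b_0 = 1, b_1 = 1.

b_0 = 1, b_1 = 1.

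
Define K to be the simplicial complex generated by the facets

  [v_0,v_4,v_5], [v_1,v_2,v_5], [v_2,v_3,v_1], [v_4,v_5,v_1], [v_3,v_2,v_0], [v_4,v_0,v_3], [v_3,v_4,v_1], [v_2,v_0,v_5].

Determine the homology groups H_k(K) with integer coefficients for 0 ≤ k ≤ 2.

Fix the vertex order v_0 < v_1 < v_2 < v_3 < v_4 < v_5 and write every simplex with vertices in increasing order. Then dim K = 2 and the simplices of K are:

  0-simplices (6): [v_0], [v_1], [v_2], [v_3], [v_4], [v_5]
  1-simplices (12): [v_0,v_2], [v_0,v_3], [v_0,v_4], [v_0,v_5], [v_1,v_2], [v_1,v_3], [v_1,v_4], [v_1,v_5], [v_2,v_3], [v_2,v_5], [v_3,v_4], [v_4,v_5]
  2-simplices (8): [v_0,v_2,v_3], [v_0,v_2,v_5], [v_0,v_3,v_4], [v_0,v_4,v_5], [v_1,v_2,v_3], [v_1,v_2,v_5], [v_1,v_3,v_4], [v_1,v_4,v_5]

so the chain groups are C_0 ≅ Z^6, C_1 ≅ Z^12, C_2 ≅ Z^8.

∂_1: C_1 → C_0 is given by ∂[p,q] = [q] − [p].
This gives a 6×12 integer matrix of rank 5; reducing to Smith normal form yields diagonal entries (1,1,1,1,1).

Boundary ∂_2: C_2 → C_1 acts by ∂[p,q,r] = [q,r] − [p,r] + [p,q]. For instance
  ∂[v_1,v_2,v_5] = [v_2,v_5] − [v_1,v_5] + [v_1,v_2],
  ∂[v_1,v_3,v_4] = [v_3,v_4] − [v_1,v_4] + [v_1,v_3].
This gives a 12×8 integer matrix of rank 7; reducing to Smith normal form yields diagonal entries (1,1,1,1,1,1,1).

From H_k ≅ ker(∂_k) / im(∂_{k+1}) we obtain:

  H_0: rank C_0 − rank ∂_1 = 6 − 5 = 1, and the invariant factors of ∂_1 are all 1, so H_0 ≅ Z.
  H_1: rank ker ∂_1 − rank ∂_2 = (12 − 5) − 7 = 0, and the invariant factors of ∂_2 are all 1, so H_1 ≅ 0.
  H_2: rank ker ∂_2 − rank ∂_3 = (8 − 7) − 0 = 1, and there is no ∂_3, so H_2 ≅ Z.

H_0 = Z,  H_1 = 0,  H_2 = Z.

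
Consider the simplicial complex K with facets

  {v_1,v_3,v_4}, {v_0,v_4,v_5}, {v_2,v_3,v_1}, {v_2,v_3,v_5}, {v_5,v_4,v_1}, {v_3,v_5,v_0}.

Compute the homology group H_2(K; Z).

Order the vertices as v_0 < v_1 < v_2 < v_3 < v_4 < v_5. Listing each simplex with vertices in this order, K has dimension 2 with simplices:

  0-simplices (6): [v_0], [v_1], [v_2], [v_3], [v_4], [v_5]
  1-simplices (12): [v_0,v_3], [v_0,v_4], [v_0,v_5], [v_1,v_2], [v_1,v_3], [v_1,v_4], [v_1,v_5], [v_2,v_3], [v_2,v_5], [v_3,v_4], [v_3,v_5], [v_4,v_5]
  2-simplices (6): [v_0,v_3,v_5], [v_0,v_4,v_5], [v_1,v_2,v_3], [v_1,v_3,v_4], [v_1,v_4,v_5], [v_2,v_3,v_5]

giving chain groups C_0 ≅ Z^6, C_1 ≅ Z^12, C_2 ≅ Z^6.

The boundary map ∂_1: C_1 → C_0 is given by ∂[p,q] = [q] − [p].
As a 6×12 matrix over Z this has rank 5, with invariant factors (1,1,1,1,1).

Boundary ∂_2: C_2 → C_1 maps a triangle to the signed sum of its edges. For instance
  ∂[v_0,v_3,v_5] = [v_3,v_5] − [v_0,v_5] + [v_0,v_3],
  ∂[v_0,v_4,v_5] = [v_4,v_5] − [v_0,v_5] + [v_0,v_4].
The resulting 12×6 matrix has rank 6, and its Smith normal form has invariant factors (1,1,1,1,1,1).

From H_k ≅ ker(∂_k) / im(∂_{k+1}) we obtain:

  H_2: rank ker ∂_2 − rank ∂_3 = (6 − 6) − 0 = 0, and there is no ∂_3, so H_2 = 0.

H_2 ≅ 0.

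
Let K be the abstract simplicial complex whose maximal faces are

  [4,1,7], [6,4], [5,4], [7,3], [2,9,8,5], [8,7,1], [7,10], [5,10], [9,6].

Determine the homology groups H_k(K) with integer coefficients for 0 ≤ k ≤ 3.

We work with the vertex ordering 1 < 2 < 3 < 4 < 5 < 6 < 7 < 8 < 9 < 10. The simplices of K, each written with vertices in increasing order, are:

  0-simplices (10): [1], [2], [3], [4], [5], [6], [7], [8], [9], [10]
  1-simplices (17): [1,4], [1,7], [1,8], [2,5], [2,8], [2,9], [3,7], [4,5], [4,6], [4,7], [5,8], [5,9], [5,10], [6,9], [7,8], [7,10], [8,9]
  2-simplices (6): [1,4,7], [1,7,8], [2,5,8], [2,5,9], [2,8,9], [5,8,9]
  3-simplices (1): [2,5,8,9]

so the chain groups are C_0 ≅ Z^10, C_1 ≅ Z^17, C_2 ≅ Z^6, C_3 ≅ Z^1.

The boundary map ∂_1: C_1 → C_0 sends each edge [p,q] (with p < q) to q − p.
The 10×17 boundary matrix has rank 9 and Smith normal form diag(1,1,1,1,1,1,1,1,1).

Boundary ∂_2: C_2 → C_1 maps a triangle to the signed sum of its edges. For instance
  ∂[5,8,9] = [8,9] − [5,9] + [5,8],
  ∂[1,7,8] = [7,8] − [1,8] + [1,7].
The 17×6 boundary matrix has rank 5 and Smith normal form diag(1,1,1,1,1).

The boundary map ∂_3: C_3 → C_2 sends each 3-simplex σ to the alternating sum Σ_i (−1)^i (σ with its i-th vertex removed). For instance
  ∂[2,5,8,9] = [5,8,9] − [2,8,9] + [2,5,9] − [2,5,8].
The 6×1 boundary matrix has rank 1 and Smith normal form diag(1).

From H_k ≅ ker(∂_k) / im(∂_{k+1}) we obtain:

  H_0: rank C_0 − rank ∂_1 = 10 − 9 = 1, and the invariant factors of ∂_1 are all 1, so H_0 = Z.
  H_1: rank ker ∂_1 − rank ∂_2 = (17 − 9) − 5 = 3, and the invariant factors of ∂_2 are all 1, so H_1 = Z^3.
  H_2: rank ker ∂_2 − rank ∂_3 = (6 − 5) − 1 = 0, and the invariant factors of ∂_3 are all 1, so H_2 = 0.
  H_3: rank ker ∂_3 − rank ∂_4 = (1 − 1) − 0 = 0, and there is no ∂_4, so H_3 = 0.

As a check, the Euler characteristic is 10 − 17 + 6 − 1 = -2, which agrees with 1 − 3 + 0 − 0 = -2.

H_0 = Z,  H_1 = Z^3,  H_2 = 0,  H_3 = 0.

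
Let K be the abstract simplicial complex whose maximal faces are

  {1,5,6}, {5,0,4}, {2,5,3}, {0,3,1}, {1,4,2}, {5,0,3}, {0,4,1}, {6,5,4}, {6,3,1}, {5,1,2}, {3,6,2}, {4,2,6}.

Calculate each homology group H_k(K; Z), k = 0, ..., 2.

Fix the vertex order 0 < 1 < 2 < 3 < 4 < 5 < 6 and write every simplex with vertices in increasing order. Then dim K = 2 and the simplices of K are:

  0-simplices (7): [0], [1], [2], [3], [4], [5], [6]
  1-simplices (18): [0,1], [0,3], [0,4], [0,5], [1,2], [1,3], [1,4], [1,5], [1,6], [2,3], [2,4], [2,5], [2,6], [3,5], [3,6], [4,5], [4,6], [5,6]
  2-simplices (12): [0,1,3], [0,1,4], [0,3,5], [0,4,5], [1,2,4], [1,2,5], [1,3,6], [1,5,6], [2,3,5], [2,3,6], [2,4,6], [4,5,6]

giving chain groups C_0 ≅ Z^7, C_1 ≅ Z^18, C_2 ≅ Z^12.

Boundary ∂_1: C_1 → C_0 sends each edge [p,q] (with p < q) to q − p.
This gives a 7×18 integer matrix of rank 6; reducing to Smith normal form yields diagonal entries (1,1,1,1,1,1).

Boundary ∂_2: C_2 → C_1 maps a triangle to the signed sum of its edges. For instance
  ∂[1,2,5] = [2,5] − [1,5] + [1,2],
  ∂[0,4,5] = [4,5] − [0,5] + [0,4].
The resulting 18×12 matrix has rank 12, and its Smith normal form has invariant factors (1,1,1,1,1,1,1,1,1,1,1,2).

Now H_k = ker ∂_k / im ∂_{k+1}, so:

  H_0: rank C_0 − rank ∂_1 = 7 − 6 = 1, and the invariant factors of ∂_1 are all 1, so H_0 = Z.
  H_1: rank ker ∂_1 − rank ∂_2 = (18 − 6) − 12 = 0, and ∂_2 has invariant factor 2 > 1, so H_1 = Z/2.
  H_2: rank ker ∂_2 − rank ∂_3 = (12 − 12) − 0 = 0, and there is no ∂_3, so H_2 = 0.

As a check, the Euler characteristic is 7 − 18 + 12 = 1, which agrees with 1 − 0 + 0 = 1.
(K is a triangulation of the real projective plane RP^2.)

H_0 ≅ Z,  H_1 ≅ Z/2,  H_2 = 0.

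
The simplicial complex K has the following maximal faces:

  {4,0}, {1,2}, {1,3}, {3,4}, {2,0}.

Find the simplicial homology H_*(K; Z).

Take the total order 0 < 1 < 2 < 3 < 4 on the vertex set. Then K (dimension 1) consists of the simplices:

  0-simplices (5): [0], [1], [2], [3], [4]
  1-simplices (5): [0,2], [0,4], [1,2], [1,3], [3,4]

giving chain groups C_0 ≅ Z^5, C_1 ≅ Z^5.

The boundary map ∂_1: C_1 → C_0 maps an edge to its endpoints' difference, ∂[p,q] = q − p. For instance
  ∂[1,3] = [3] − [1].
The resulting 5×5 matrix has rank 4, and its Smith normal form has invariant factors (1,1,1,1).

From H_k ≅ ker(∂_k) / im(∂_{k+1}) we obtain:

  H_0: rank C_0 − rank ∂_1 = 5 − 4 = 1, and the invariant factors of ∂_1 are all 1, so H_0 ≅ Z.
  H_1: rank ker ∂_1 − rank ∂_2 = (5 − 4) − 0 = 1, and there is no ∂_2, so H_1 ≅ Z.

H_0 = Z,  H_1 = Z.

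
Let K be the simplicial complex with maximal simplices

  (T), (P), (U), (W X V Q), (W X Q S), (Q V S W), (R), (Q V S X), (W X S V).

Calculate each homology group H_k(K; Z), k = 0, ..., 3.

Fix the vertex order P < Q < R < S < T < U < V < W < X and write every simplex with vertices in increasing order. Then dim K = 3 and the simplices of K are:

  0-simplices (9): P, Q, R, S, T, U, V, W, X
  1-simplices (10): QS, QV, QW, QX, SV, SW, SX, VW, VX, WX
  2-simplices (10): QSV, QSW, QSX, QVW, QVX, QWX, SVW, SVX, SWX, VWX
  3-simplices (5): QSVW, QSVX, QSWX, QVWX, SVWX

so the chain groups are C_0 ≅ Z^9, C_1 ≅ Z^10, C_2 ≅ Z^10, C_3 ≅ Z^5.

The boundary map ∂_1: C_1 → C_0 maps an edge to its endpoints' difference, ∂[p,q] = q − p.
The 9×10 boundary matrix has rank 4 and Smith normal form diag(1,1,1,1).

The boundary map ∂_2: C_2 → C_1 maps a triangle to the signed sum of its edges. For instance
  ∂QVW = VW − QW + QV,
  ∂VWX = WX − VX + VW.
This gives a 10×10 integer matrix of rank 6; reducing to Smith normal form yields diagonal entries (1,1,1,1,1,1).

∂_3: C_3 → C_2 sends each 3-simplex σ to the alternating sum Σ_i (−1)^i (σ with its i-th vertex removed). For instance
  ∂QSVW = SVW − QVW + QSW − QSV,
  ∂QVWX = VWX − QWX + QVX − QVW.
This gives a 10×5 integer matrix of rank 4; reducing to Smith normal form yields diagonal entries (1,1,1,1).

Reading off H_k = ker ∂_k / im ∂_{k+1}:

  H_0: rank C_0 − rank ∂_1 = 9 − 4 = 5, and the invariant factors of ∂_1 are all 1, so H_0 ≅ Z^5.
  H_1: rank ker ∂_1 − rank ∂_2 = (10 − 4) − 6 = 0, and the invariant factors of ∂_2 are all 1, so H_1 ≅ 0.
  H_2: rank ker ∂_2 − rank ∂_3 = (10 − 6) − 4 = 0, and the invariant factors of ∂_3 are all 1, so H_2 ≅ 0.
  H_3: rank ker ∂_3 − rank ∂_4 = (5 − 4) − 0 = 1, and there is no ∂_4, so H_3 ≅ Z.

As a check, the Euler characteristic is 9 − 10 + 10 − 5 = 4, which agrees with 5 − 0 + 0 − 1 = 4.

H_0 ≅ Z^5,  H_1 = 0,  H_2 = 0,  H_3 ≅ Z.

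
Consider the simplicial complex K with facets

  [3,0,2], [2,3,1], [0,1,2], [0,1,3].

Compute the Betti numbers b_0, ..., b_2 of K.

b_0 = 1, b_1 = 0, b_2 = 1.

We work with the vertex ordering 0 < 1 < 2 < 3. The simplices of K, each written with vertices in increasing order, are:

  0-simplices (4): [0], [1], [2], [3]
  1-simplices (6): [0,1], [0,2], [0,3], [1,2], [1,3], [2,3]
  2-simplices (4): [0,1,2], [0,1,3], [0,2,3], [1,2,3]

Hence C_0 ≅ Z^4, C_1 ≅ Z^6, C_2 ≅ Z^4.

Boundary ∂_1: C_1 → C_0 sends each edge [p,q] (with p < q) to q − p. For instance
  ∂[1,3] = [3] − [1].
The 4×6 boundary matrix has rank 3 and Smith normal form diag(1,1,1).

The boundary map ∂_2: C_2 → C_1 acts by ∂[p,q,r] = [q,r] − [p,r] + [p,q]. For instance
  ∂[0,1,2] = [1,2] − [0,2] + [0,1],
  ∂[0,2,3] = [2,3] − [0,3] + [0,2].
The 6×4 boundary matrix has rank 3 and Smith normal form diag(1,1,1).

Now H_k = ker ∂_k / im ∂_{k+1}, so:

  H_0: rank C_0 − rank ∂_1 = 4 − 3 = 1, and the invariant factors of ∂_1 are all 1, so H_0 ≅ Z.
  H_1: rank ker ∂_1 − rank ∂_2 = (6 − 3) − 3 = 0, and the invariant factors of ∂_2 are all 1, so H_1 ≅ 0.
  H_2: rank ker ∂_2 − rank ∂_3 = (4 − 3) − 0 = 1, and there is no ∂_3, so H_2 ≅ Z.

(K is a triangulation of the 2-sphere S^2.)

Hence the Betti numbers are b_0 = 1, b_1 = 0, b_2 = 1.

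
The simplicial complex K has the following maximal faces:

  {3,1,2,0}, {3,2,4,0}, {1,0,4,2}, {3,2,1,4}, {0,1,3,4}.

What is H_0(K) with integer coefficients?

Fix the vertex order 0 < 1 < 2 < 3 < 4 and write every simplex with vertices in increasing order. Then dim K = 3 and the simplices of K are:

  0-simplices (5): [0], [1], [2], [3], [4]
  1-simplices (10): [0,1], [0,2], [0,3], [0,4], [1,2], [1,3], [1,4], [2,3], [2,4], [3,4]
  2-simplices (10): [0,1,2], [0,1,3], [0,1,4], [0,2,3], [0,2,4], [0,3,4], [1,2,3], [1,2,4], [1,3,4], [2,3,4]
  3-simplices (5): [0,1,2,3], [0,1,2,4], [0,1,3,4], [0,2,3,4], [1,2,3,4]

giving chain groups C_0 ≅ Z^5, C_1 ≅ Z^10, C_2 ≅ Z^10, C_3 ≅ Z^5.

Boundary ∂_1: C_1 → C_0 is given by ∂[p,q] = [q] − [p].
The resulting 5×10 matrix has rank 4, and its Smith normal form has invariant factors (1,1,1,1).

The boundary map ∂_2: C_2 → C_1 sends each 2-simplex [p,q,r] to [q,r] − [p,r] + [p,q]. For instance
  ∂[0,3,4] = [3,4] − [0,4] + [0,3],
  ∂[2,3,4] = [3,4] − [2,4] + [2,3].
The 10×10 boundary matrix has rank 6 and Smith normal form diag(1,1,1,1,1,1).

∂_3: C_3 → C_2 sends each 3-simplex σ to the alternating sum Σ_i (−1)^i (σ with its i-th vertex removed). For instance
  ∂[0,1,2,4] = [1,2,4] − [0,2,4] + [0,1,4] − [0,1,2],
  ∂[0,2,3,4] = [2,3,4] − [0,3,4] + [0,2,4] − [0,2,3].
The 10×5 boundary matrix has rank 4 and Smith normal form diag(1,1,1,1).

Computing H_k = (kernel of ∂_k) / (image of ∂_{k+1}):

  H_0: rank C_0 − rank ∂_1 = 5 − 4 = 1, and the invariant factors of ∂_1 are all 1, so H_0 = Z.

H_0 ≅ Z.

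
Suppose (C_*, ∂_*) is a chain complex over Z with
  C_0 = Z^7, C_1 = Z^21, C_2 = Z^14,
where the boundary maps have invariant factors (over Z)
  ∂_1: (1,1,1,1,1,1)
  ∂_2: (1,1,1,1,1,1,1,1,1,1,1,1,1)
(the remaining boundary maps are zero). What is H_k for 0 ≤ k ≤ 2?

H_0 ≅ Z,  H_1 ≅ Z^2,  H_2 ≅ Z.

H_0: b_0 = 7 − 0 − 6 = 1; torsion from ∂_1 factors > 1: none. So H_0 ≅ Z.
H_1: b_1 = 21 − 6 − 13 = 2; torsion from ∂_2 factors > 1: none. So H_1 ≅ Z^2.
H_2: b_2 = 14 − 13 − 0 = 1; torsion from ∂_3 factors > 1: none. So H_2 ≅ Z.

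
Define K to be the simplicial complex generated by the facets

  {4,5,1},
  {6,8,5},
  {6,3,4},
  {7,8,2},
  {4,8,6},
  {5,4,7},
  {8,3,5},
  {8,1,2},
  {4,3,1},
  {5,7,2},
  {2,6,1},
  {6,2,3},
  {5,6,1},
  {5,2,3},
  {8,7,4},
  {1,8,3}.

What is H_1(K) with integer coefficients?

K has 8 vertices, 24 edges, 16 triangles.
rank ∂_1 = 7, rank ∂_2 = 15 ⇒ b_1 = 24 − 7 − 15 = 2; all invariant factors of ∂_2 are 1 so no torsion. So H_1 ≅ Z^2.

H_1 = Z^2.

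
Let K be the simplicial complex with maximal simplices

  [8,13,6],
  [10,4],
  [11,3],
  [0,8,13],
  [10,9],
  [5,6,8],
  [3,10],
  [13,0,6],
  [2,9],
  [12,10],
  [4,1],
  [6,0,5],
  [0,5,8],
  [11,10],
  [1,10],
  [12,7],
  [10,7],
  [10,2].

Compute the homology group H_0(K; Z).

Fix the vertex order 0 < 1 < 2 < 3 < 4 < 5 < 6 < 7 < 8 < 9 < 10 < 11 < 12 < 13 and write every simplex with vertices in increasing order. Then dim K = 2 and the simplices of K are:

  0-simplices (14): [0], [1], [2], [3], [4], [5], [6], [7], [8], [9], [10], [11], [12], [13]
  1-simplices (21): [0,5], [0,6], [0,8], [0,13], [1,4], [1,10], [2,9], [2,10], [3,10], [3,11], [4,10], [5,6], [5,8], [6,8], [6,13], [7,10], [7,12], [8,13], [9,10], [10,11], [10,12]
  2-simplices (6): [0,5,6], [0,5,8], [0,6,13], [0,8,13], [5,6,8], [6,8,13]

giving chain groups C_0 ≅ Z^14, C_1 ≅ Z^21, C_2 ≅ Z^6.

Boundary ∂_1: C_1 → C_0 is given by ∂[p,q] = [q] − [p].
The 14×21 boundary matrix has rank 12 and Smith normal form diag(1,1,1,1,1,1,1,1,1,1,1,1).

∂_2: C_2 → C_1 sends each 2-simplex [p,q,r] to [q,r] − [p,r] + [p,q]. For instance
  ∂[0,6,13] = [6,13] − [0,13] + [0,6],
  ∂[5,6,8] = [6,8] − [5,8] + [5,6].
As a 21×6 matrix over Z this has rank 5, with invariant factors (1,1,1,1,1).

Now H_k = ker ∂_k / im ∂_{k+1}, so:

  H_0: rank C_0 − rank ∂_1 = 14 − 12 = 2, and the invariant factors of ∂_1 are all 1, so H_0 ≅ Z^2.

H_0 = Z^2.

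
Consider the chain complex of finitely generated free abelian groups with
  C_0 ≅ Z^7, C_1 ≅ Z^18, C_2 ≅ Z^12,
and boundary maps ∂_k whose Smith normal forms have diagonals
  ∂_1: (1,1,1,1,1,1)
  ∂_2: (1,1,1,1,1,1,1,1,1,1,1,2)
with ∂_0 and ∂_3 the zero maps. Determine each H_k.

H_0 ≅ Z,  H_1 ≅ Z/2,  H_2 = 0.

H_0: b_0 = 7 − 0 − 6 = 1; torsion from ∂_1 factors > 1: none. So H_0 ≅ Z.
H_1: b_1 = 18 − 6 − 12 = 0; torsion from ∂_2 factors > 1: [2]. So H_1 ≅ Z/2.
H_2: b_2 = 12 − 12 − 0 = 0; torsion from ∂_3 factors > 1: none. So H_2 ≅ 0.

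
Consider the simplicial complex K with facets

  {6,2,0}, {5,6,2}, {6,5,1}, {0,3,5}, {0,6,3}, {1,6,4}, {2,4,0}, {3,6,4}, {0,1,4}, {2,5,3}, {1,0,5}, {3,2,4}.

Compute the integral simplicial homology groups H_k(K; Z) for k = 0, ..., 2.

H_0 ≅ Z,  H_1 ≅ Z/2Z,  H_2 = 0.

We work with the vertex ordering 0 < 1 < 2 < 3 < 4 < 5 < 6. The simplices of K, each written with vertices in increasing order, are:

  0-simplices (7): [0], [1], [2], [3], [4], [5], [6]
  1-simplices (18): [0,1], [0,2], [0,3], [0,4], [0,5], [0,6], [1,4], [1,5], [1,6], [2,3], [2,4], [2,5], [2,6], [3,4], [3,5], [3,6], [4,6], [5,6]
  2-simplices (12): [0,1,4], [0,1,5], [0,2,4], [0,2,6], [0,3,5], [0,3,6], [1,4,6], [1,5,6], [2,3,4], [2,3,5], [2,5,6], [3,4,6]

giving chain groups C_0 ≅ Z^7, C_1 ≅ Z^18, C_2 ≅ Z^12.

The boundary map ∂_1: C_1 → C_0 sends each edge [p,q] (with p < q) to q − p.
The resulting 7×18 matrix has rank 6, and its Smith normal form has invariant factors (1,1,1,1,1,1).

Boundary ∂_2: C_2 → C_1 acts by ∂[p,q,r] = [q,r] − [p,r] + [p,q]. For instance
  ∂[0,2,6] = [2,6] − [0,6] + [0,2],
  ∂[0,1,5] = [1,5] − [0,5] + [0,1].
The 18×12 boundary matrix has rank 12 and Smith normal form diag(1,1,1,1,1,1,1,1,1,1,1,2).

From H_k ≅ ker(∂_k) / im(∂_{k+1}) we obtain:

  H_0: rank C_0 − rank ∂_1 = 7 − 6 = 1, and the invariant factors of ∂_1 are all 1, so H_0 ≅ Z.
  H_1: rank ker ∂_1 − rank ∂_2 = (18 − 6) − 12 = 0, and ∂_2 has invariant factor 2 > 1, so H_1 ≅ Z/2Z.
  H_2: rank ker ∂_2 − rank ∂_3 = (12 − 12) − 0 = 0, and there is no ∂_3, so H_2 ≅ 0.

As a check, the Euler characteristic is 7 − 18 + 12 = 1, which agrees with 1 − 0 + 0 = 1.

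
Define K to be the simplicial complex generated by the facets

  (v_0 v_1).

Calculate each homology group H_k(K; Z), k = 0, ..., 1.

K has 2 vertices, 1 edge.
rank ∂_0 = 0, rank ∂_1 = 1 ⇒ b_0 = 2 − 0 − 1 = 1; all invariant factors of ∂_1 are 1 so no torsion. So H_0 = Z.
rank ∂_1 = 1, rank ∂_2 = 0 ⇒ b_1 = 1 − 1 − 0 = 0. So H_1 = 0.

H_0 ≅ Z,  H_1 = 0.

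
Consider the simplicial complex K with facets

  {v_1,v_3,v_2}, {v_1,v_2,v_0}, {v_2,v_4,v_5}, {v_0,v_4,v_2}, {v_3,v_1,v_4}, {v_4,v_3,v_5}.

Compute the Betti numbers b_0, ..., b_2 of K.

We work with the vertex ordering v_0 < v_1 < v_2 < v_3 < v_4 < v_5. The simplices of K, each written with vertices in increasing order, are:

  0-simplices (6): [v_0], [v_1], [v_2], [v_3], [v_4], [v_5]
  1-simplices (12): [v_0,v_1], [v_0,v_2], [v_0,v_4], [v_1,v_2], [v_1,v_3], [v_1,v_4], [v_2,v_3], [v_2,v_4], [v_2,v_5], [v_3,v_4], [v_3,v_5], [v_4,v_5]
  2-simplices (6): [v_0,v_1,v_2], [v_0,v_2,v_4], [v_1,v_2,v_3], [v_1,v_3,v_4], [v_2,v_4,v_5], [v_3,v_4,v_5]

giving chain groups C_0 ≅ Z^6, C_1 ≅ Z^12, C_2 ≅ Z^6.

∂_1: C_1 → C_0 is given by ∂[p,q] = [q] − [p]. For instance
  ∂[v_3,v_4] = [v_4] − [v_3].
The resulting 6×12 matrix has rank 5, and its Smith normal form has invariant factors (1,1,1,1,1).

Boundary ∂_2: C_2 → C_1 acts by ∂[p,q,r] = [q,r] − [p,r] + [p,q]. For instance
  ∂[v_3,v_4,v_5] = [v_4,v_5] − [v_3,v_5] + [v_3,v_4],
  ∂[v_2,v_4,v_5] = [v_4,v_5] − [v_2,v_5] + [v_2,v_4].
The resulting 12×6 matrix has rank 6, and its Smith normal form has invariant factors (1,1,1,1,1,1).

From H_k ≅ ker(∂_k) / im(∂_{k+1}) we obtain:

  H_0: rank C_0 − rank ∂_1 = 6 − 5 = 1, and the invariant factors of ∂_1 are all 1, so H_0 = Z.
  H_1: rank ker ∂_1 − rank ∂_2 = (12 − 5) − 6 = 1, and the invariant factors of ∂_2 are all 1, so H_1 = Z.
  H_2: rank ker ∂_2 − rank ∂_3 = (6 − 6) − 0 = 0, and there is no ∂_3, so H_2 = 0.

Hence the Betti numbers are b_0 = 1, b_1 = 1, b_2 = 0.

b_0 = 1, b_1 = 1, b_2 = 0.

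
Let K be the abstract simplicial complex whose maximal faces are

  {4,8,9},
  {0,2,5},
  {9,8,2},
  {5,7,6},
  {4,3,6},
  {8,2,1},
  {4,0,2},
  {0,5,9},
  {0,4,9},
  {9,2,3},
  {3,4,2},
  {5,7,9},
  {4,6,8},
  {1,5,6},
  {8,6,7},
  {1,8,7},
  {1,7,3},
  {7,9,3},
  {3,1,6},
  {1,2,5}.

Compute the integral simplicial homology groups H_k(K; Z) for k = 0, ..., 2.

H_0 ≅ Z,  H_1 ≅ Z ⊕ Z/2Z,  H_2 = 0.

Order the vertices as 0 < 1 < 2 < 3 < 4 < 5 < 6 < 7 < 8 < 9. Listing each simplex with vertices in this order, K has dimension 2 with simplices:

  0-simplices (10): [0], [1], [2], [3], [4], [5], [6], [7], [8], [9]
  1-simplices (30): (30 of them)
  2-simplices (20): (20 of them)

giving chain groups C_0 ≅ Z^10, C_1 ≅ Z^30, C_2 ≅ Z^20.

The boundary map ∂_1: C_1 → C_0 sends each edge [p,q] (with p < q) to q − p. For instance
  ∂[1,8] = [8] − [1].
As a 10×30 matrix over Z this has rank 9, with invariant factors (1,1,1,1,1,1,1,1,1).

The boundary map ∂_2: C_2 → C_1 maps a triangle to the signed sum of its edges. For instance
  ∂[2,3,9] = [3,9] − [2,9] + [2,3],
  ∂[1,3,7] = [3,7] − [1,7] + [1,3].
The resulting 30×20 matrix has rank 20, and its Smith normal form has invariant factors (1,1,1,1,1,1,1,1,1,1,1,1,1,1,1,1,1,1,1,2).

Reading off H_k = ker ∂_k / im ∂_{k+1}:

  H_0: rank C_0 − rank ∂_1 = 10 − 9 = 1, and the invariant factors of ∂_1 are all 1, so H_0 ≅ Z.
  H_1: rank ker ∂_1 − rank ∂_2 = (30 − 9) − 20 = 1, and ∂_2 has invariant factor 2 > 1, so H_1 ≅ Z ⊕ Z/2Z.
  H_2: rank ker ∂_2 − rank ∂_3 = (20 − 20) − 0 = 0, and there is no ∂_3, so H_2 ≅ 0.

As a check, the Euler characteristic is 10 − 30 + 20 = 0, which agrees with 1 − 1 + 0 = 0.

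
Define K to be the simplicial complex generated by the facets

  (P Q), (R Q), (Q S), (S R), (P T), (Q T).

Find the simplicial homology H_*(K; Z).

H_0 ≅ Z,  H_1 ≅ Z^2.

K has 5 vertices, 6 edges.
rank ∂_0 = 0, rank ∂_1 = 4 ⇒ b_0 = 5 − 0 − 4 = 1; all invariant factors of ∂_1 are 1 so no torsion. So H_0 = Z.
rank ∂_1 = 4, rank ∂_2 = 0 ⇒ b_1 = 6 − 4 − 0 = 2. So H_1 = Z^2.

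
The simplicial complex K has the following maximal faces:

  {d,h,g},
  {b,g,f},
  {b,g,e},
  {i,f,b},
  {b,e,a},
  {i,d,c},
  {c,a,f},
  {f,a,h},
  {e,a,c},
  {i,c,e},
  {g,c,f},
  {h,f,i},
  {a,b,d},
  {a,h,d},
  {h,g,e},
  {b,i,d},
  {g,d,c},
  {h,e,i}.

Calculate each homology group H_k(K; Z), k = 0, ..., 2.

H_0 = Z,  H_1 = Z^2,  H_2 = Z.

Fix the vertex order a < b < c < d < e < f < g < h < i and write every simplex with vertices in increasing order. Then dim K = 2 and the simplices of K are:

  0-simplices (9): a, b, c, d, e, f, g, h, i
  1-simplices (27): ab, ac, ad, ae, af, ah, bd, be, bf, bg, bi, cd, ce, cf, cg, ci, dg, dh, di, eg, eh, ei, fg, fh, fi, gh, hi
  2-simplices (18): abd, abe, ace, acf, adh, afh, bdi, beg, bfg, bfi, cdg, cdi, cei, cfg, dgh, egh, ehi, fhi

Hence C_0 ≅ Z^9, C_1 ≅ Z^27, C_2 ≅ Z^18.

Boundary ∂_1: C_1 → C_0 sends each edge [p,q] (with p < q) to q − p.
This gives a 9×27 integer matrix of rank 8; reducing to Smith normal form yields diagonal entries (1,1,1,1,1,1,1,1).

∂_2: C_2 → C_1 acts by ∂[p,q,r] = [q,r] − [p,r] + [p,q]. For instance
  ∂cei = ei − ci + ce,
  ∂cfg = fg − cg + cf.
This gives a 27×18 integer matrix of rank 17; reducing to Smith normal form yields diagonal entries (1,1,1,1,1,1,1,1,1,1,1,1,1,1,1,1,1).

Now H_k = ker ∂_k / im ∂_{k+1}, so:

  H_0: rank C_0 − rank ∂_1 = 9 − 8 = 1, and the invariant factors of ∂_1 are all 1, so H_0 ≅ Z.
  H_1: rank ker ∂_1 − rank ∂_2 = (27 − 8) − 17 = 2, and the invariant factors of ∂_2 are all 1, so H_1 ≅ Z^2.
  H_2: rank ker ∂_2 − rank ∂_3 = (18 − 17) − 0 = 1, and there is no ∂_3, so H_2 ≅ Z.

(K is a triangulation of the torus T^2.)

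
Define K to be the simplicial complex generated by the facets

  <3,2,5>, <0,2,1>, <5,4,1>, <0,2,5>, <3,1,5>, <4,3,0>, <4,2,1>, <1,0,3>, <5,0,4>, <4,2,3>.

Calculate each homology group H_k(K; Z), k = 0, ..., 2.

Order the vertices as 0 < 1 < 2 < 3 < 4 < 5. Listing each simplex with vertices in this order, K has dimension 2 with simplices:

  0-simplices (6): [0], [1], [2], [3], [4], [5]
  1-simplices (15): [0,1], [0,2], [0,3], [0,4], [0,5], [1,2], [1,3], [1,4], [1,5], [2,3], [2,4], [2,5], [3,4], [3,5], [4,5]
  2-simplices (10): [0,1,2], [0,1,3], [0,2,5], [0,3,4], [0,4,5], [1,2,4], [1,3,5], [1,4,5], [2,3,4], [2,3,5]

Hence C_0 ≅ Z^6, C_1 ≅ Z^15, C_2 ≅ Z^10.

Boundary ∂_1: C_1 → C_0 maps an edge to its endpoints' difference, ∂[p,q] = q − p.
As a 6×15 matrix over Z this has rank 5, with invariant factors (1,1,1,1,1).

The boundary map ∂_2: C_2 → C_1 sends each 2-simplex [p,q,r] to [q,r] − [p,r] + [p,q]. For instance
  ∂[0,1,3] = [1,3] − [0,3] + [0,1],
  ∂[1,2,4] = [2,4] − [1,4] + [1,2].
As a 15×10 matrix over Z this has rank 10, with invariant factors (1,1,1,1,1,1,1,1,1,2).

Reading off H_k = ker ∂_k / im ∂_{k+1}:

  H_0: rank C_0 − rank ∂_1 = 6 − 5 = 1, and the invariant factors of ∂_1 are all 1, so H_0 = Z.
  H_1: rank ker ∂_1 − rank ∂_2 = (15 − 5) − 10 = 0, and ∂_2 has invariant factor 2 > 1, so H_1 = Z/2.
  H_2: rank ker ∂_2 − rank ∂_3 = (10 − 10) − 0 = 0, and there is no ∂_3, so H_2 = 0.

H_0 ≅ Z,  H_1 ≅ Z/2,  H_2 = 0.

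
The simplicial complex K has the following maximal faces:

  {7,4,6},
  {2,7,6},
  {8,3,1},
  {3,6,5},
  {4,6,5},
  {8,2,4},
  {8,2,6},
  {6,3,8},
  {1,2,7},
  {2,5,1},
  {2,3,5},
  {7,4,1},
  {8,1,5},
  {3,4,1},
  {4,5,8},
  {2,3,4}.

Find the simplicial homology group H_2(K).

Take the total order 1 < 2 < 3 < 4 < 5 < 6 < 7 < 8 on the vertex set. Then K (dimension 2) consists of the simplices:

  0-simplices (8): [1], [2], [3], [4], [5], [6], [7], [8]
  1-simplices (24): (24 of them)
  2-simplices (16): [1,2,5], [1,2,7], [1,3,4], [1,3,8], [1,4,7], [1,5,8], [2,3,4], [2,3,5], [2,4,8], [2,6,7], [2,6,8], [3,5,6], [3,6,8], [4,5,6], [4,5,8], [4,6,7]

Hence C_0 ≅ Z^8, C_1 ≅ Z^24, C_2 ≅ Z^16.

Boundary ∂_1: C_1 → C_0 sends each edge [p,q] (with p < q) to q − p. For instance
  ∂[2,7] = [7] − [2].
This gives a 8×24 integer matrix of rank 7; reducing to Smith normal form yields diagonal entries (1,1,1,1,1,1,1).

∂_2: C_2 → C_1 acts by ∂[p,q,r] = [q,r] − [p,r] + [p,q]. For instance
  ∂[1,2,7] = [2,7] − [1,7] + [1,2],
  ∂[2,6,7] = [6,7] − [2,7] + [2,6].
The resulting 24×16 matrix has rank 15, and its Smith normal form has invariant factors (1,1,1,1,1,1,1,1,1,1,1,1,1,1,1).

Computing H_k = (kernel of ∂_k) / (image of ∂_{k+1}):

  H_2: rank ker ∂_2 − rank ∂_3 = (16 − 15) − 0 = 1, and there is no ∂_3, so H_2 = Z.

H_2 ≅ Z.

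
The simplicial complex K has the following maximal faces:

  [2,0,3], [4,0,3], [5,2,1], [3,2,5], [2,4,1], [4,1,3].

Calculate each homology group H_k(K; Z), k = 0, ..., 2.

Take the total order 0 < 1 < 2 < 3 < 4 < 5 on the vertex set. Then K (dimension 2) consists of the simplices:

  0-simplices (6): [0], [1], [2], [3], [4], [5]
  1-simplices (12): [0,2], [0,3], [0,4], [1,2], [1,3], [1,4], [1,5], [2,3], [2,4], [2,5], [3,4], [3,5]
  2-simplices (6): [0,2,3], [0,3,4], [1,2,4], [1,2,5], [1,3,4], [2,3,5]

so the chain groups are C_0 ≅ Z^6, C_1 ≅ Z^12, C_2 ≅ Z^6.

Boundary ∂_1: C_1 → C_0 is given by ∂[p,q] = [q] − [p]. For instance
  ∂[1,2] = [2] − [1].
As a 6×12 matrix over Z this has rank 5, with invariant factors (1,1,1,1,1).

The boundary map ∂_2: C_2 → C_1 maps a triangle to the signed sum of its edges. For instance
  ∂[1,2,5] = [2,5] − [1,5] + [1,2],
  ∂[1,2,4] = [2,4] − [1,4] + [1,2].
As a 12×6 matrix over Z this has rank 6, with invariant factors (1,1,1,1,1,1).

Now H_k = ker ∂_k / im ∂_{k+1}, so:

  H_0: rank C_0 − rank ∂_1 = 6 − 5 = 1, and the invariant factors of ∂_1 are all 1, so H_0 = Z.
  H_1: rank ker ∂_1 − rank ∂_2 = (12 − 5) − 6 = 1, and the invariant factors of ∂_2 are all 1, so H_1 = Z.
  H_2: rank ker ∂_2 − rank ∂_3 = (6 − 6) − 0 = 0, and there is no ∂_3, so H_2 = 0.

As a check, the Euler characteristic is 6 − 12 + 6 = 0, which agrees with 1 − 1 + 0 = 0.

H_0 = Z,  H_1 = Z,  H_2 = 0.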